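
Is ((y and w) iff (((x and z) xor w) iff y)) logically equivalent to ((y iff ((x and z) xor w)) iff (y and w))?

x  y  z  w  |  φ  ψ
0  0  0  0  |  0  0
0  0  0  1  |  1  1
0  0  1  0  |  0  0
0  0  1  1  |  1  1
0  1  0  0  |  1  1
0  1  0  1  |  1  1
0  1  1  0  |  1  1
0  1  1  1  |  1  1
1  0  0  0  |  0  0
1  0  0  1  |  1  1
1  0  1  0  |  1  1
1  0  1  1  |  0  0
1  1  0  0  |  1  1
1  1  0  1  |  1  1
1  1  1  0  |  0  0
1  1  1  1  |  0  0
The columns for φ and ψ agree on every row, so they are logically equivalent.

equivalent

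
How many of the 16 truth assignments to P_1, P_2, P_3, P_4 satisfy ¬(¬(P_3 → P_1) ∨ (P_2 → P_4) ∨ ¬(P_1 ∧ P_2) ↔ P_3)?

P_1 | P_2 | P_3 | P_4 || (P_3 → P_1) | ¬(P_3 → P_1) | (P_2 → P_4) | (P_1 ∧ P_2) | ¬(P_1 ∧ P_2) | ((P_2 → P_4) ∨ ¬(P_1 ∧ P_2)) | φ
 T  |  T  |  T  |  T  ||      T      |      F       |      T      |      T      |      F       |              T               | F
 T  |  T  |  T  |  F  ||      T      |      F       |      F      |      T      |      F       |              F               | T
 T  |  T  |  F  |  T  ||      T      |      F       |      T      |      T      |      F       |              T               | T
 T  |  T  |  F  |  F  ||      T      |      F       |      F      |      T      |      F       |              F               | F
 T  |  F  |  T  |  T  ||      T      |      F       |      T      |      F      |      T       |              T               | F
 T  |  F  |  T  |  F  ||      T      |      F       |      T      |      F      |      T       |              T               | F
 T  |  F  |  F  |  T  ||      T      |      F       |      T      |      F      |      T       |              T               | T
 T  |  F  |  F  |  F  ||      T      |      F       |      T      |      F      |      T       |              T               | T
 F  |  T  |  T  |  T  ||      F      |      T       |      T      |      F      |      T       |              T               | F
 F  |  T  |  T  |  F  ||      F      |      T       |      F      |      F      |      T       |              T               | F
 F  |  T  |  F  |  T  ||      T      |      F       |      T      |      F      |      T       |              T               | T
 F  |  T  |  F  |  F  ||      T      |      F       |      F      |      F      |      T       |              T               | T
 F  |  F  |  T  |  T  ||      F      |      T       |      T      |      F      |      T       |              T               | F
 F  |  F  |  T  |  F  ||      F      |      T       |      T      |      F      |      T       |              T               | F
 F  |  F  |  F  |  T  ||      T      |      F       |      T      |      F      |      T       |              T               | T
 F  |  F  |  F  |  F  ||      T      |      F       |      T      |      F      |      T       |              T               | T
The formula is true on 8 of the 16 rows.

8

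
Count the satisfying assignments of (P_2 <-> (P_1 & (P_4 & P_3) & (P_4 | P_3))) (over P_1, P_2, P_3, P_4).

8

 P_1  |  P_2  |  P_3  |  P_4  |   φ  
----- | ----- | ----- | ----- | -----
False | False | False | False |  True
False | False | False |  True |  True
False | False |  True | False |  True
False | False |  True |  True |  True
False |  True | False | False | False
False |  True | False |  True | False
False |  True |  True | False | False
False |  True |  True |  True | False
 True | False | False | False |  True
 True | False | False |  True |  True
 True | False |  True | False |  True
 True | False |  True |  True | False
 True |  True | False | False | False
 True |  True | False |  True | False
 True |  True |  True | False | False
 True |  True |  True |  True |  True
The formula is true on 8 of the 16 rows.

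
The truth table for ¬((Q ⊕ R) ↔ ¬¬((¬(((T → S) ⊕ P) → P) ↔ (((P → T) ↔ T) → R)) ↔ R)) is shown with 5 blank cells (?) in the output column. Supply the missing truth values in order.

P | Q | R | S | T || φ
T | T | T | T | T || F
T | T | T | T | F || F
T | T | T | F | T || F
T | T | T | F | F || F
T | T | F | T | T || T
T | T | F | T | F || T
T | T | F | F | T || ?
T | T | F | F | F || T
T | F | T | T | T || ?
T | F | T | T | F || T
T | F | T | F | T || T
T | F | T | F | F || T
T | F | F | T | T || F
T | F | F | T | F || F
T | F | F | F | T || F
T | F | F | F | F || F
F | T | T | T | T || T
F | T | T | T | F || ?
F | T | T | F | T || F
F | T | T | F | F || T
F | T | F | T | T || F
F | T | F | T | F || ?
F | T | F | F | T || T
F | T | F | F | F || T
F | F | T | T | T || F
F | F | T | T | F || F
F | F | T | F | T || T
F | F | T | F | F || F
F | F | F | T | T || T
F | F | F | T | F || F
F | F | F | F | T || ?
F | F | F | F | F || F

T, T, T, T, F

Row P=T, Q=T, R=F, S=F, T=T: (Q ⊕ R) = T, ¬¬((¬(((T → S) ⊕ P) → P) ↔ (((P → T) ↔ T) → R)) ↔ R) = F, ((Q ⊕ R) ↔ ¬¬((¬(((T → S) ⊕ P) → P) ↔ (((P → T) ↔ T) → R)) ↔ R)) = F, so the formula = T.
Row P=T, Q=F, R=T, S=T, T=T: (Q ⊕ R) = T, ¬¬((¬(((T → S) ⊕ P) → P) ↔ (((P → T) ↔ T) → R)) ↔ R) = F, ((Q ⊕ R) ↔ ¬¬((¬(((T → S) ⊕ P) → P) ↔ (((P → T) ↔ T) → R)) ↔ R)) = F, so the formula = T.
Row P=F, Q=T, R=T, S=T, T=F: (Q ⊕ R) = F, ¬¬((¬(((T → S) ⊕ P) → P) ↔ (((P → T) ↔ T) → R)) ↔ R) = T, ((Q ⊕ R) ↔ ¬¬((¬(((T → S) ⊕ P) → P) ↔ (((P → T) ↔ T) → R)) ↔ R)) = F, so the formula = T.
Row P=F, Q=T, R=F, S=T, T=F: (Q ⊕ R) = T, ¬¬((¬(((T → S) ⊕ P) → P) ↔ (((P → T) ↔ T) → R)) ↔ R) = F, ((Q ⊕ R) ↔ ¬¬((¬(((T → S) ⊕ P) → P) ↔ (((P → T) ↔ T) → R)) ↔ R)) = F, so the formula = T.
Row P=F, Q=F, R=F, S=F, T=T: (Q ⊕ R) = F, ¬¬((¬(((T → S) ⊕ P) → P) ↔ (((P → T) ↔ T) → R)) ↔ R) = F, ((Q ⊕ R) ↔ ¬¬((¬(((T → S) ⊕ P) → P) ↔ (((P → T) ↔ T) → R)) ↔ R)) = T, so the formula = F.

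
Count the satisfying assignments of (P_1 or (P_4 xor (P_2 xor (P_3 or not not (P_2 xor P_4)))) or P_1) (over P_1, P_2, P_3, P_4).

10

P_1 | P_2 | P_3 | P_4 | (P_2 xor P_4) | not (P_2 xor P_4) | not not (P_2 xor P_4) | φ
--- | --- | --- | --- | ------------- | ----------------- | --------------------- | -
 T  |  T  |  T  |  T  |       F       |         T         |           F           | T
 T  |  T  |  T  |  F  |       T       |         F         |           T           | T
 T  |  T  |  F  |  T  |       F       |         T         |           F           | T
 T  |  T  |  F  |  F  |       T       |         F         |           T           | T
 T  |  F  |  T  |  T  |       T       |         F         |           T           | T
 T  |  F  |  T  |  F  |       F       |         T         |           F           | T
 T  |  F  |  F  |  T  |       T       |         F         |           T           | T
 T  |  F  |  F  |  F  |       F       |         T         |           F           | T
 F  |  T  |  T  |  T  |       F       |         T         |           F           | T
 F  |  T  |  T  |  F  |       T       |         F         |           T           | F
 F  |  T  |  F  |  T  |       F       |         T         |           F           | F
 F  |  T  |  F  |  F  |       T       |         F         |           T           | F
 F  |  F  |  T  |  T  |       T       |         F         |           T           | F
 F  |  F  |  T  |  F  |       F       |         T         |           F           | T
 F  |  F  |  F  |  T  |       T       |         F         |           T           | F
 F  |  F  |  F  |  F  |       F       |         T         |           F           | F
The formula is true on 10 of the 16 rows.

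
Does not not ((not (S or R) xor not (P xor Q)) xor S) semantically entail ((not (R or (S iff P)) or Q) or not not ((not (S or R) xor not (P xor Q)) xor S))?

yes

P | Q | R | S | φ | ψ
- | - | - | - | - | -
0 | 0 | 0 | 0 | 0 | 0
0 | 0 | 0 | 1 | 0 | 1
0 | 0 | 1 | 0 | 1 | 1
0 | 0 | 1 | 1 | 0 | 0
0 | 1 | 0 | 0 | 1 | 1
0 | 1 | 0 | 1 | 1 | 1
0 | 1 | 1 | 0 | 0 | 1
0 | 1 | 1 | 1 | 1 | 1
1 | 0 | 0 | 0 | 1 | 1
1 | 0 | 0 | 1 | 1 | 1
1 | 0 | 1 | 0 | 0 | 0
1 | 0 | 1 | 1 | 1 | 1
1 | 1 | 0 | 0 | 0 | 1
1 | 1 | 0 | 1 | 0 | 1
1 | 1 | 1 | 0 | 1 | 1
1 | 1 | 1 | 1 | 0 | 1
In every row where φ is true, ψ is also true, so φ ⊨ ψ.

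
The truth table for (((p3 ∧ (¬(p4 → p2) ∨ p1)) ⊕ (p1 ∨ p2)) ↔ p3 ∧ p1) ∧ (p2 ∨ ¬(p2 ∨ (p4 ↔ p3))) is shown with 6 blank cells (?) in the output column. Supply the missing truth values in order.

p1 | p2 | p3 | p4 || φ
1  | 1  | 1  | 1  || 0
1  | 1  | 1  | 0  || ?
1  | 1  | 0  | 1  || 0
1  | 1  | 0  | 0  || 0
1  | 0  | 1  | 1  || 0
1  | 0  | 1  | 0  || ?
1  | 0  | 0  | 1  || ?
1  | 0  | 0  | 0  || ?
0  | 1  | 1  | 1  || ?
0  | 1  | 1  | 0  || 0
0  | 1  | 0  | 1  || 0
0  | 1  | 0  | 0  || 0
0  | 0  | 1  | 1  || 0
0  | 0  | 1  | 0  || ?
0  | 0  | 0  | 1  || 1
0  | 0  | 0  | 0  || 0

Row p1=1, p2=1, p3=1, p4=0: (((p3 ∧ (¬(p4 → p2) ∨ p1)) ⊕ (p1 ∨ p2)) ↔ p3 ∧ p1) = 0, (p2 ∨ ¬(p2 ∨ (p4 ↔ p3))) = 1, so the formula = 0.
Row p1=1, p2=0, p3=1, p4=0: (((p3 ∧ (¬(p4 → p2) ∨ p1)) ⊕ (p1 ∨ p2)) ↔ p3 ∧ p1) = 0, (p2 ∨ ¬(p2 ∨ (p4 ↔ p3))) = 1, so the formula = 0.
Row p1=1, p2=0, p3=0, p4=1: (((p3 ∧ (¬(p4 → p2) ∨ p1)) ⊕ (p1 ∨ p2)) ↔ p3 ∧ p1) = 0, (p2 ∨ ¬(p2 ∨ (p4 ↔ p3))) = 1, so the formula = 0.
Row p1=1, p2=0, p3=0, p4=0: (((p3 ∧ (¬(p4 → p2) ∨ p1)) ⊕ (p1 ∨ p2)) ↔ p3 ∧ p1) = 0, (p2 ∨ ¬(p2 ∨ (p4 ↔ p3))) = 0, so the formula = 0.
Row p1=0, p2=1, p3=1, p4=1: (((p3 ∧ (¬(p4 → p2) ∨ p1)) ⊕ (p1 ∨ p2)) ↔ p3 ∧ p1) = 0, (p2 ∨ ¬(p2 ∨ (p4 ↔ p3))) = 1, so the formula = 0.
Row p1=0, p2=0, p3=1, p4=0: (((p3 ∧ (¬(p4 → p2) ∨ p1)) ⊕ (p1 ∨ p2)) ↔ p3 ∧ p1) = 1, (p2 ∨ ¬(p2 ∨ (p4 ↔ p3))) = 1, so the formula = 1.

0, 0, 0, 0, 0, 1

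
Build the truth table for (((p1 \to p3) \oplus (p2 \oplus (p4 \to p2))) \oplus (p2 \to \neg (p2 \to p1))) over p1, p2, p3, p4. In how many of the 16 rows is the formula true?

6

  p1  |   p2  |   p3  |   p4  |   φ  
----- | ----- | ----- | ----- | -----
 True |  True |  True |  True |  True
 True |  True |  True | False |  True
 True |  True | False |  True | False
 True |  True | False | False | False
 True | False |  True |  True | False
 True | False |  True | False |  True
 True | False | False |  True |  True
 True | False | False | False | False
False |  True |  True |  True | False
False |  True |  True | False | False
False |  True | False |  True | False
False |  True | False | False | False
False | False |  True |  True | False
False | False |  True | False |  True
False | False | False |  True | False
False | False | False | False |  True
The formula is true on 6 of the 16 rows.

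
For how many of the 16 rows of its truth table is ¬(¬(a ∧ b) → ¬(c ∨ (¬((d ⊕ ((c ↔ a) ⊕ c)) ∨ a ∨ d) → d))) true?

12

a  b  c  d  |  (a ∧ b)  ¬(a ∧ b)  (c ↔ a)  ((c ↔ a) ⊕ c)  (d ⊕ ((c ↔ a) ⊕ c))  (a ∨ d)  φ
T  T  T  T  |     T        F         T           F                 T              T     F
T  T  T  F  |     T        F         T           F                 F              T     F
T  T  F  T  |     T        F         F           F                 T              T     F
T  T  F  F  |     T        F         F           F                 F              T     F
T  F  T  T  |     F        T         T           F                 T              T     T
T  F  T  F  |     F        T         T           F                 F              T     T
T  F  F  T  |     F        T         F           F                 T              T     T
T  F  F  F  |     F        T         F           F                 F              T     T
F  T  T  T  |     F        T         F           T                 F              T     T
F  T  T  F  |     F        T         F           T                 T              F     T
F  T  F  T  |     F        T         T           T                 F              T     T
F  T  F  F  |     F        T         T           T                 T              F     T
F  F  T  T  |     F        T         F           T                 F              T     T
F  F  T  F  |     F        T         F           T                 T              F     T
F  F  F  T  |     F        T         T           T                 F              T     T
F  F  F  F  |     F        T         T           T                 T              F     T
The formula is true on 12 of the 16 rows.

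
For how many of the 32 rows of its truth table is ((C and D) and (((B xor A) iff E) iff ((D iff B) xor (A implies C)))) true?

  A      B      C      D      E    |    φ  
 True   True   True   True   True  |   True
 True   True   True   True  False  |  False
 True   True   True  False   True  |  False
 True   True   True  False  False  |  False
 True   True  False   True   True  |  False
 True   True  False   True  False  |  False
 True   True  False  False   True  |  False
 True   True  False  False  False  |  False
 True  False   True   True   True  |   True
 True  False   True   True  False  |  False
 True  False   True  False   True  |  False
 True  False   True  False  False  |  False
 True  False  False   True   True  |  False
 True  False  False   True  False  |  False
 True  False  False  False   True  |  False
 True  False  False  False  False  |  False
False   True   True   True   True  |  False
False   True   True   True  False  |   True
False   True   True  False   True  |  False
False   True   True  False  False  |  False
False   True  False   True   True  |  False
False   True  False   True  False  |  False
False   True  False  False   True  |  False
False   True  False  False  False  |  False
False  False   True   True   True  |  False
False  False   True   True  False  |   True
False  False   True  False   True  |  False
False  False   True  False  False  |  False
False  False  False   True   True  |  False
False  False  False   True  False  |  False
False  False  False  False   True  |  False
False  False  False  False  False  |  False
The formula is true on 4 of the 32 rows.

4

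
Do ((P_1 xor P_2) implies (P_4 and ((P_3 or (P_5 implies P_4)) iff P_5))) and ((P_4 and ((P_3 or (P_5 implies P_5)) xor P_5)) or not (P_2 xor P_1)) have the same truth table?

not equivalent

P_1 | P_2 | P_3 | P_4 | P_5 || φ | ψ
 F  |  F  |  F  |  F  |  F  || T | T
 F  |  F  |  F  |  F  |  T  || T | T
 F  |  F  |  F  |  T  |  F  || T | T
 F  |  F  |  F  |  T  |  T  || T | T
 F  |  F  |  T  |  F  |  F  || T | T
 F  |  F  |  T  |  F  |  T  || T | T
 F  |  F  |  T  |  T  |  F  || T | T
 F  |  F  |  T  |  T  |  T  || T | T
 F  |  T  |  F  |  F  |  F  || F | F
 F  |  T  |  F  |  F  |  T  || F | F
 F  |  T  |  F  |  T  |  F  || F | T
 F  |  T  |  F  |  T  |  T  || T | F
 F  |  T  |  T  |  F  |  F  || F | F
 F  |  T  |  T  |  F  |  T  || F | F
 F  |  T  |  T  |  T  |  F  || F | T
 F  |  T  |  T  |  T  |  T  || T | F
 T  |  F  |  F  |  F  |  F  || F | F
 T  |  F  |  F  |  F  |  T  || F | F
 T  |  F  |  F  |  T  |  F  || F | T
 T  |  F  |  F  |  T  |  T  || T | F
 T  |  F  |  T  |  F  |  F  || F | F
 T  |  F  |  T  |  F  |  T  || F | F
 T  |  F  |  T  |  T  |  F  || F | T
 T  |  F  |  T  |  T  |  T  || T | F
 T  |  T  |  F  |  F  |  F  || T | T
 T  |  T  |  F  |  F  |  T  || T | T
 T  |  T  |  F  |  T  |  F  || T | T
 T  |  T  |  F  |  T  |  T  || T | T
 T  |  T  |  T  |  F  |  F  || T | T
 T  |  T  |  T  |  F  |  T  || T | T
 T  |  T  |  T  |  T  |  F  || T | T
 T  |  T  |  T  |  T  |  T  || T | T
The columns differ at P_1=F, P_2=T, P_3=F, P_4=T, P_5=F (φ=F, ψ=T), so they are not equivalent.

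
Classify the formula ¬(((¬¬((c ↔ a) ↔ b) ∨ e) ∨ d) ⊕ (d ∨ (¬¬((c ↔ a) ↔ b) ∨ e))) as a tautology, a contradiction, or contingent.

a | b | c | d | e || φ
T | T | T | T | T || T
T | T | T | T | F || T
T | T | T | F | T || T
T | T | T | F | F || T
T | T | F | T | T || T
T | T | F | T | F || T
T | T | F | F | T || T
T | T | F | F | F || T
T | F | T | T | T || T
T | F | T | T | F || T
T | F | T | F | T || T
T | F | T | F | F || T
T | F | F | T | T || T
T | F | F | T | F || T
T | F | F | F | T || T
T | F | F | F | F || T
F | T | T | T | T || T
F | T | T | T | F || T
F | T | T | F | T || T
F | T | T | F | F || T
F | T | F | T | T || T
F | T | F | T | F || T
F | T | F | F | T || T
F | T | F | F | F || T
F | F | T | T | T || T
F | F | T | T | F || T
F | F | T | F | T || T
F | F | T | F | F || T
F | F | F | T | T || T
F | F | F | T | F || T
F | F | F | F | T || T
F | F | F | F | F || T
Every row is T, so the formula is a tautology.

tautology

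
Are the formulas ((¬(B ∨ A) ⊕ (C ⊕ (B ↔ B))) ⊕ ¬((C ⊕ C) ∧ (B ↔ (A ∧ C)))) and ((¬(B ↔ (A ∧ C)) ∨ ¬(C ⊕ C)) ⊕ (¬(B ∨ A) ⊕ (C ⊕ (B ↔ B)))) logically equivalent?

equivalent

A | B | C | φ | ψ
- | - | - | - | -
0 | 0 | 0 | 1 | 1
0 | 0 | 1 | 0 | 0
0 | 1 | 0 | 0 | 0
0 | 1 | 1 | 1 | 1
1 | 0 | 0 | 0 | 0
1 | 0 | 1 | 1 | 1
1 | 1 | 0 | 0 | 0
1 | 1 | 1 | 1 | 1
The columns for φ and ψ agree on every row, so they are logically equivalent.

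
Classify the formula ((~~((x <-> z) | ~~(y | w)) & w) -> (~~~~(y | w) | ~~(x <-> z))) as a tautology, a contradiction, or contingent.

x  y  z  w     (x <-> z)  (y | w)  ~(y | w)  ~~(y | w)  ((x <-> z) | ~~(y | w))  ~((x <-> z) | ~~(y | w))  ~~((x <-> z) | ~~(y | w))  ~~~(y | w)  ~~~~(y | w)  ~(x <-> z)  ~~(x <-> z)  (~~~~(y | w) | ~~(x <-> z))  φ
T  T  T  T         T         T        F          T                 T                        F                          T                  F            T           F            T                    T               T
T  T  T  F         T         T        F          T                 T                        F                          T                  F            T           F            T                    T               T
T  T  F  T         F         T        F          T                 T                        F                          T                  F            T           T            F                    T               T
T  T  F  F         F         T        F          T                 T                        F                          T                  F            T           T            F                    T               T
T  F  T  T         T         T        F          T                 T                        F                          T                  F            T           F            T                    T               T
T  F  T  F         T         F        T          F                 T                        F                          T                  T            F           F            T                    T               T
T  F  F  T         F         T        F          T                 T                        F                          T                  F            T           T            F                    T               T
T  F  F  F         F         F        T          F                 F                        T                          F                  T            F           T            F                    F               T
F  T  T  T         F         T        F          T                 T                        F                          T                  F            T           T            F                    T               T
F  T  T  F         F         T        F          T                 T                        F                          T                  F            T           T            F                    T               T
F  T  F  T         T         T        F          T                 T                        F                          T                  F            T           F            T                    T               T
F  T  F  F         T         T        F          T                 T                        F                          T                  F            T           F            T                    T               T
F  F  T  T         F         T        F          T                 T                        F                          T                  F            T           T            F                    T               T
F  F  T  F         F         F        T          F                 F                        T                          F                  T            F           T            F                    F               T
F  F  F  T         T         T        F          T                 T                        F                          T                  F            T           F            T                    T               T
F  F  F  F         T         F        T          F                 T                        F                          T                  T            F           F            T                    T               T
Every row is T, so the formula is a tautology.

tautology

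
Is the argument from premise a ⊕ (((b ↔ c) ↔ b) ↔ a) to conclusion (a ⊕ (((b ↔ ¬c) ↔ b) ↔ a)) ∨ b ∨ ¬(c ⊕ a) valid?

a  b  c  |  φ  ψ
F  F  F  |  T  T
F  F  T  |  F  T
F  T  F  |  T  T
F  T  T  |  F  T
T  F  F  |  T  F
T  F  T  |  F  T
T  T  F  |  T  T
T  T  T  |  F  T
At a=T, b=F, c=F we have φ true but ψ false, so φ does not entail ψ.

no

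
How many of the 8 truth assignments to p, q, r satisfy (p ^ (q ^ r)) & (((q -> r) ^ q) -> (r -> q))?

3

p  q  r  |  φ
1  1  1  |  1
1  1  0  |  0
1  0  1  |  0
1  0  0  |  1
0  1  1  |  0
0  1  0  |  1
0  0  1  |  0
0  0  0  |  0
The formula is true on 3 of the 8 rows.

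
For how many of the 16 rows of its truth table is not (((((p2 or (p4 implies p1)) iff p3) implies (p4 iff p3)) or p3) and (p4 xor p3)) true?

9

p1 | p2 | p3 | p4 || (p4 implies p1) | (p2 or (p4 implies p1)) | (p4 iff p3) | (p4 xor p3) | φ
0  | 0  | 0  | 0  ||        1        |            1            |      1      |      0      | 1
0  | 0  | 0  | 1  ||        0        |            0            |      0      |      1      | 1
0  | 0  | 1  | 0  ||        1        |            1            |      0      |      1      | 0
0  | 0  | 1  | 1  ||        0        |            0            |      1      |      0      | 1
0  | 1  | 0  | 0  ||        1        |            1            |      1      |      0      | 1
0  | 1  | 0  | 1  ||        0        |            1            |      0      |      1      | 0
0  | 1  | 1  | 0  ||        1        |            1            |      0      |      1      | 0
0  | 1  | 1  | 1  ||        0        |            1            |      1      |      0      | 1
1  | 0  | 0  | 0  ||        1        |            1            |      1      |      0      | 1
1  | 0  | 0  | 1  ||        1        |            1            |      0      |      1      | 0
1  | 0  | 1  | 0  ||        1        |            1            |      0      |      1      | 0
1  | 0  | 1  | 1  ||        1        |            1            |      1      |      0      | 1
1  | 1  | 0  | 0  ||        1        |            1            |      1      |      0      | 1
1  | 1  | 0  | 1  ||        1        |            1            |      0      |      1      | 0
1  | 1  | 1  | 0  ||        1        |            1            |      0      |      1      | 0
1  | 1  | 1  | 1  ||        1        |            1            |      1      |      0      | 1
The formula is true on 9 of the 16 rows.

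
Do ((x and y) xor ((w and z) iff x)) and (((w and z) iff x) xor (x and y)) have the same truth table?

x | y | z | w || φ | ψ
F | F | F | F || T | T
F | F | F | T || T | T
F | F | T | F || T | T
F | F | T | T || F | F
F | T | F | F || T | T
F | T | F | T || T | T
F | T | T | F || T | T
F | T | T | T || F | F
T | F | F | F || F | F
T | F | F | T || F | F
T | F | T | F || F | F
T | F | T | T || T | T
T | T | F | F || T | T
T | T | F | T || T | T
T | T | T | F || T | T
T | T | T | T || F | F
The columns for φ and ψ agree on every row, so they are logically equivalent.

equivalent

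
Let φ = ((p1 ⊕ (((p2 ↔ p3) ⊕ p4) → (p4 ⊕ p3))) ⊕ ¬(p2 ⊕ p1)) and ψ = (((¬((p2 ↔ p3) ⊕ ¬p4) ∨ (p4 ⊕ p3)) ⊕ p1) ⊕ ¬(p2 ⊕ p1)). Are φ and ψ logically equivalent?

not equivalent

  p1  |   p2  |   p3  |   p4  ||   φ   |   ψ  
False | False | False | False ||  True | False
False | False | False |  True || False | False
False | False |  True | False || False | False
False | False |  True |  True ||  True | False
False |  True | False | False ||  True | False
False |  True | False |  True ||  True |  True
False |  True |  True | False ||  True |  True
False |  True |  True |  True ||  True | False
 True | False | False | False ||  True | False
 True | False | False |  True || False | False
 True | False |  True | False || False | False
 True | False |  True |  True ||  True | False
 True |  True | False | False ||  True | False
 True |  True | False |  True ||  True |  True
 True |  True |  True | False ||  True |  True
 True |  True |  True |  True ||  True | False
The columns differ at p1=False, p2=False, p3=False, p4=False (φ=True, ψ=False), so they are not equivalent.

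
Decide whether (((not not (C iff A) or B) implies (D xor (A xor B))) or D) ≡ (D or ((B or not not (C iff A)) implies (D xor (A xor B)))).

equivalent

A  B  C  D  |  φ  ψ
1  1  1  1  |  1  1
1  1  1  0  |  0  0
1  1  0  1  |  1  1
1  1  0  0  |  0  0
1  0  1  1  |  1  1
1  0  1  0  |  1  1
1  0  0  1  |  1  1
1  0  0  0  |  1  1
0  1  1  1  |  1  1
0  1  1  0  |  1  1
0  1  0  1  |  1  1
0  1  0  0  |  1  1
0  0  1  1  |  1  1
0  0  1  0  |  1  1
0  0  0  1  |  1  1
0  0  0  0  |  0  0
The columns for φ and ψ agree on every row, so they are logically equivalent.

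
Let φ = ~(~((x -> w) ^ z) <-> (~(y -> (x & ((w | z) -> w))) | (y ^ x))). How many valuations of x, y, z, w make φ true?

9

x  y  z  w     (x -> w)  ((x -> w) ^ z)  ~((x -> w) ^ z)  (w | z)  ((w | z) -> w)  (x & ((w | z) -> w))  (y -> (x & ((w | z) -> w)))  ~(y -> (x & ((w | z) -> w)))  (y ^ x)  φ
T  T  T  T        T            F                T            T           T                  T                         T                            F                   F     T
T  T  T  F        F            T                F            T           F                  F                         F                            T                   F     T
T  T  F  T        T            T                F            T           T                  T                         T                            F                   F     F
T  T  F  F        F            F                T            F           T                  T                         T                            F                   F     T
T  F  T  T        T            F                T            T           T                  T                         T                            F                   T     F
T  F  T  F        F            T                F            T           F                  F                         T                            F                   T     T
T  F  F  T        T            T                F            T           T                  T                         T                            F                   T     T
T  F  F  F        F            F                T            F           T                  T                         T                            F                   T     F
F  T  T  T        T            F                T            T           T                  F                         F                            T                   T     F
F  T  T  F        T            F                T            T           F                  F                         F                            T                   T     F
F  T  F  T        T            T                F            T           T                  F                         F                            T                   T     T
F  T  F  F        T            T                F            F           T                  F                         F                            T                   T     T
F  F  T  T        T            F                T            T           T                  F                         T                            F                   F     T
F  F  T  F        T            F                T            T           F                  F                         T                            F                   F     T
F  F  F  T        T            T                F            T           T                  F                         T                            F                   F     F
F  F  F  F        T            T                F            F           T                  F                         T                            F                   F     F
The formula is true on 9 of the 16 rows.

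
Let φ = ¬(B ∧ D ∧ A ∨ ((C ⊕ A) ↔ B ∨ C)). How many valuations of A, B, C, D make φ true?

A  B  C  D  |  φ
T  T  T  T  |  F
T  T  T  F  |  T
T  T  F  T  |  F
T  T  F  F  |  F
T  F  T  T  |  T
T  F  T  F  |  T
T  F  F  T  |  T
T  F  F  F  |  T
F  T  T  T  |  F
F  T  T  F  |  F
F  T  F  T  |  T
F  T  F  F  |  T
F  F  T  T  |  F
F  F  T  F  |  F
F  F  F  T  |  F
F  F  F  F  |  F
The formula is true on 7 of the 16 rows.

7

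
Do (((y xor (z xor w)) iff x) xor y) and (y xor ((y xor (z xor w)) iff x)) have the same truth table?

x | y | z | w || φ | ψ
0 | 0 | 0 | 0 || 1 | 1
0 | 0 | 0 | 1 || 0 | 0
0 | 0 | 1 | 0 || 0 | 0
0 | 0 | 1 | 1 || 1 | 1
0 | 1 | 0 | 0 || 1 | 1
0 | 1 | 0 | 1 || 0 | 0
0 | 1 | 1 | 0 || 0 | 0
0 | 1 | 1 | 1 || 1 | 1
1 | 0 | 0 | 0 || 0 | 0
1 | 0 | 0 | 1 || 1 | 1
1 | 0 | 1 | 0 || 1 | 1
1 | 0 | 1 | 1 || 0 | 0
1 | 1 | 0 | 0 || 0 | 0
1 | 1 | 0 | 1 || 1 | 1
1 | 1 | 1 | 0 || 1 | 1
1 | 1 | 1 | 1 || 0 | 0
The columns for φ and ψ agree on every row, so they are logically equivalent.

equivalent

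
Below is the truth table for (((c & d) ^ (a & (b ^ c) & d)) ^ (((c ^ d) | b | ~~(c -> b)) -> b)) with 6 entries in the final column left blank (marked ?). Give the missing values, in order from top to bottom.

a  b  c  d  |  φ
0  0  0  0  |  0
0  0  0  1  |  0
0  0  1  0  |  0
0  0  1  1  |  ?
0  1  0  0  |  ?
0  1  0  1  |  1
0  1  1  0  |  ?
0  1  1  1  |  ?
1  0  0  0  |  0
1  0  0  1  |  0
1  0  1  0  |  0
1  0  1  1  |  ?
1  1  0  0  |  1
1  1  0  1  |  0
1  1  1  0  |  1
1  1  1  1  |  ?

0, 1, 1, 0, 1, 0

Row a=0, b=0, c=1, d=1: ((c & d) ^ (a & (b ^ c) & d)) = 1, (((c ^ d) | b | ~~(c -> b)) -> b) = 1, so the formula = 0.
Row a=0, b=1, c=0, d=0: ((c & d) ^ (a & (b ^ c) & d)) = 0, (((c ^ d) | b | ~~(c -> b)) -> b) = 1, so the formula = 1.
Row a=0, b=1, c=1, d=0: ((c & d) ^ (a & (b ^ c) & d)) = 0, (((c ^ d) | b | ~~(c -> b)) -> b) = 1, so the formula = 1.
Row a=0, b=1, c=1, d=1: ((c & d) ^ (a & (b ^ c) & d)) = 1, (((c ^ d) | b | ~~(c -> b)) -> b) = 1, so the formula = 0.
Row a=1, b=0, c=1, d=1: ((c & d) ^ (a & (b ^ c) & d)) = 0, (((c ^ d) | b | ~~(c -> b)) -> b) = 1, so the formula = 1.
Row a=1, b=1, c=1, d=1: ((c & d) ^ (a & (b ^ c) & d)) = 1, (((c ^ d) | b | ~~(c -> b)) -> b) = 1, so the formula = 0.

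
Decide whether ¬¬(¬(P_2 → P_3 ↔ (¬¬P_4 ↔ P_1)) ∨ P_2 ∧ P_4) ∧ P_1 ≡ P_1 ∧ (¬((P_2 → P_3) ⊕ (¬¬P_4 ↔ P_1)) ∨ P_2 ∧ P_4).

not equivalent

 P_1  |  P_2  |  P_3  |  P_4  ||   φ   |   ψ  
False | False | False | False || False | False
False | False | False |  True || False | False
False | False |  True | False || False | False
False | False |  True |  True || False | False
False |  True | False | False || False | False
False |  True | False |  True || False | False
False |  True |  True | False || False | False
False |  True |  True |  True || False | False
 True | False | False | False ||  True | False
 True | False | False |  True || False |  True
 True | False |  True | False ||  True | False
 True | False |  True |  True || False |  True
 True |  True | False | False || False |  True
 True |  True | False |  True ||  True |  True
 True |  True |  True | False ||  True | False
 True |  True |  True |  True ||  True |  True
The columns differ at P_1=True, P_2=False, P_3=False, P_4=False (φ=True, ψ=False), so they are not equivalent.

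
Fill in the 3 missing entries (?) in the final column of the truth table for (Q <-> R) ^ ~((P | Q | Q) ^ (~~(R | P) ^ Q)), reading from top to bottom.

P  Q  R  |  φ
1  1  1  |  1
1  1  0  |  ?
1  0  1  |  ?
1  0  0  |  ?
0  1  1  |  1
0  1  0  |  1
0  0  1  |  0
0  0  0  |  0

Row P=1, Q=1, R=0: (Q <-> R) = 0, ~((P | Q | Q) ^ (~~(R | P) ^ Q)) = 0, so the formula = 0.
Row P=1, Q=0, R=1: (Q <-> R) = 0, ~((P | Q | Q) ^ (~~(R | P) ^ Q)) = 1, so the formula = 1.
Row P=1, Q=0, R=0: (Q <-> R) = 1, ~((P | Q | Q) ^ (~~(R | P) ^ Q)) = 1, so the formula = 0.

0, 1, 0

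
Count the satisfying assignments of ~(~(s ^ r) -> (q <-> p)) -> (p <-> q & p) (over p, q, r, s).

14

p | q | r | s | (s ^ r) | ~(s ^ r) | (q <-> p) | (~(s ^ r) -> (q <-> p)) | ~(~(s ^ r) -> (q <-> p)) | (q & p) | (p <-> (q & p)) | φ
- | - | - | - | ------- | -------- | --------- | ----------------------- | ------------------------ | ------- | --------------- | -
T | T | T | T |    F    |    T     |     T     |            T            |            F             |    T    |        T        | T
T | T | T | F |    T    |    F     |     T     |            T            |            F             |    T    |        T        | T
T | T | F | T |    T    |    F     |     T     |            T            |            F             |    T    |        T        | T
T | T | F | F |    F    |    T     |     T     |            T            |            F             |    T    |        T        | T
T | F | T | T |    F    |    T     |     F     |            F            |            T             |    F    |        F        | F
T | F | T | F |    T    |    F     |     F     |            T            |            F             |    F    |        F        | T
T | F | F | T |    T    |    F     |     F     |            T            |            F             |    F    |        F        | T
T | F | F | F |    F    |    T     |     F     |            F            |            T             |    F    |        F        | F
F | T | T | T |    F    |    T     |     F     |            F            |            T             |    F    |        T        | T
F | T | T | F |    T    |    F     |     F     |            T            |            F             |    F    |        T        | T
F | T | F | T |    T    |    F     |     F     |            T            |            F             |    F    |        T        | T
F | T | F | F |    F    |    T     |     F     |            F            |            T             |    F    |        T        | T
F | F | T | T |    F    |    T     |     T     |            T            |            F             |    F    |        T        | T
F | F | T | F |    T    |    F     |     T     |            T            |            F             |    F    |        T        | T
F | F | F | T |    T    |    F     |     T     |            T            |            F             |    F    |        T        | T
F | F | F | F |    F    |    T     |     T     |            T            |            F             |    F    |        T        | T
The formula is true on 14 of the 16 rows.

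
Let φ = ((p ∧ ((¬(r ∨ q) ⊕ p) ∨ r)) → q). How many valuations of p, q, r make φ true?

p | q | r || (r ∨ q) | ¬(r ∨ q) | (¬(r ∨ q) ⊕ p) | ((¬(r ∨ q) ⊕ p) ∨ r) | (p ∧ ((¬(r ∨ q) ⊕ p) ∨ r)) | φ
T | T | T ||    T    |    F     |       T        |          T           |             T              | T
T | T | F ||    T    |    F     |       T        |          T           |             T              | T
T | F | T ||    T    |    F     |       T        |          T           |             T              | F
T | F | F ||    F    |    T     |       F        |          F           |             F              | T
F | T | T ||    T    |    F     |       F        |          T           |             F              | T
F | T | F ||    T    |    F     |       F        |          F           |             F              | T
F | F | T ||    T    |    F     |       F        |          T           |             F              | T
F | F | F ||    F    |    T     |       T        |          T           |             F              | T
The formula is true on 7 of the 8 rows.

7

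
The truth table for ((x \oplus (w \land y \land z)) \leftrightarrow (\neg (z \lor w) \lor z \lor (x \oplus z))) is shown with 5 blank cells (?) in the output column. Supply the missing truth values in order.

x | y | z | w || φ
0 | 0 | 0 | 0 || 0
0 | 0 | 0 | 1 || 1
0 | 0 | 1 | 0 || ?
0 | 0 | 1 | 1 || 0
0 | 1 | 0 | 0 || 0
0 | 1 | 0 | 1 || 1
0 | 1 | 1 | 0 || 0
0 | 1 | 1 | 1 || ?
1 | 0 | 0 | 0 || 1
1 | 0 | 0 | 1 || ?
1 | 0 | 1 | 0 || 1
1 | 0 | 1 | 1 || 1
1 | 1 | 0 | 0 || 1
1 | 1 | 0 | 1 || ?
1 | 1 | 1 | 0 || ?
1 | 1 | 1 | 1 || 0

Row x=0, y=0, z=1, w=0: (x \oplus (w \land y \land z)) = 0, (\neg (z \lor w) \lor z \lor (x \oplus z)) = 1, so the formula = 0.
Row x=0, y=1, z=1, w=1: (x \oplus (w \land y \land z)) = 1, (\neg (z \lor w) \lor z \lor (x \oplus z)) = 1, so the formula = 1.
Row x=1, y=0, z=0, w=1: (x \oplus (w \land y \land z)) = 1, (\neg (z \lor w) \lor z \lor (x \oplus z)) = 1, so the formula = 1.
Row x=1, y=1, z=0, w=1: (x \oplus (w \land y \land z)) = 1, (\neg (z \lor w) \lor z \lor (x \oplus z)) = 1, so the formula = 1.
Row x=1, y=1, z=1, w=0: (x \oplus (w \land y \land z)) = 1, (\neg (z \lor w) \lor z \lor (x \oplus z)) = 1, so the formula = 1.

0, 1, 1, 1, 1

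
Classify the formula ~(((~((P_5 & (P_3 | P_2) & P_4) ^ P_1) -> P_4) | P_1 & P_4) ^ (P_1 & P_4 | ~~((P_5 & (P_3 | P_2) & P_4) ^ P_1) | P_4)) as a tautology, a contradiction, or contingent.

P_1 | P_2 | P_3 | P_4 | P_5 | φ
--- | --- | --- | --- | --- | -
 T  |  T  |  T  |  T  |  T  | T
 T  |  T  |  T  |  T  |  F  | T
 T  |  T  |  T  |  F  |  T  | T
 T  |  T  |  T  |  F  |  F  | T
 T  |  T  |  F  |  T  |  T  | T
 T  |  T  |  F  |  T  |  F  | T
 T  |  T  |  F  |  F  |  T  | T
 T  |  T  |  F  |  F  |  F  | T
 T  |  F  |  T  |  T  |  T  | T
 T  |  F  |  T  |  T  |  F  | T
 T  |  F  |  T  |  F  |  T  | T
 T  |  F  |  T  |  F  |  F  | T
 T  |  F  |  F  |  T  |  T  | T
 T  |  F  |  F  |  T  |  F  | T
 T  |  F  |  F  |  F  |  T  | T
 T  |  F  |  F  |  F  |  F  | T
 F  |  T  |  T  |  T  |  T  | T
 F  |  T  |  T  |  T  |  F  | T
 F  |  T  |  T  |  F  |  T  | T
 F  |  T  |  T  |  F  |  F  | T
 F  |  T  |  F  |  T  |  T  | T
 F  |  T  |  F  |  T  |  F  | T
 F  |  T  |  F  |  F  |  T  | T
 F  |  T  |  F  |  F  |  F  | T
 F  |  F  |  T  |  T  |  T  | T
 F  |  F  |  T  |  T  |  F  | T
 F  |  F  |  T  |  F  |  T  | T
 F  |  F  |  T  |  F  |  F  | T
 F  |  F  |  F  |  T  |  T  | T
 F  |  F  |  F  |  T  |  F  | T
 F  |  F  |  F  |  F  |  T  | T
 F  |  F  |  F  |  F  |  F  | T
Every row is T, so the formula is a tautology.

tautology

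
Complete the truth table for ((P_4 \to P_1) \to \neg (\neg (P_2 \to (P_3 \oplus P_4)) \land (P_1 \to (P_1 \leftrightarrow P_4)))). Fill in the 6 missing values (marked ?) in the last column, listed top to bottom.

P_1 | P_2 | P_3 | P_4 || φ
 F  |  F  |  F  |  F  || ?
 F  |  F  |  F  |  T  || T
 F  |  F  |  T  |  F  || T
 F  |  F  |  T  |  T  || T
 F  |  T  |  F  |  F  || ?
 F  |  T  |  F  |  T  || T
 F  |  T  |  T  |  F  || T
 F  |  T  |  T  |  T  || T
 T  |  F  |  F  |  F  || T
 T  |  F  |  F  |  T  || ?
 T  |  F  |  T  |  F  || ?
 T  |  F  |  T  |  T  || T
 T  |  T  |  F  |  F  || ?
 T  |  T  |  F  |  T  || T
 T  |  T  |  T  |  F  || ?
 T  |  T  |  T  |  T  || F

Row P_1=F, P_2=F, P_3=F, P_4=F: (P_4 \to P_1) = T, \neg (\neg (P_2 \to (P_3 \oplus P_4)) \land (P_1 \to (P_1 \leftrightarrow P_4))) = T, so the formula = T.
Row P_1=F, P_2=T, P_3=F, P_4=F: (P_4 \to P_1) = T, \neg (\neg (P_2 \to (P_3 \oplus P_4)) \land (P_1 \to (P_1 \leftrightarrow P_4))) = F, so the formula = F.
Row P_1=T, P_2=F, P_3=F, P_4=T: (P_4 \to P_1) = T, \neg (\neg (P_2 \to (P_3 \oplus P_4)) \land (P_1 \to (P_1 \leftrightarrow P_4))) = T, so the formula = T.
Row P_1=T, P_2=F, P_3=T, P_4=F: (P_4 \to P_1) = T, \neg (\neg (P_2 \to (P_3 \oplus P_4)) \land (P_1 \to (P_1 \leftrightarrow P_4))) = T, so the formula = T.
Row P_1=T, P_2=T, P_3=F, P_4=F: (P_4 \to P_1) = T, \neg (\neg (P_2 \to (P_3 \oplus P_4)) \land (P_1 \to (P_1 \leftrightarrow P_4))) = T, so the formula = T.
Row P_1=T, P_2=T, P_3=T, P_4=F: (P_4 \to P_1) = T, \neg (\neg (P_2 \to (P_3 \oplus P_4)) \land (P_1 \to (P_1 \leftrightarrow P_4))) = T, so the formula = T.

T, F, T, T, T, T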